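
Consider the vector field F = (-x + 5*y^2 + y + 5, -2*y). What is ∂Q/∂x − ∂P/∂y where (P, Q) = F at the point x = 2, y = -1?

9

∂F₂/∂x = 0
∂F₁/∂y = 10*y + 1
Scalar curl = -10*y - 1
At (2, -1): 9.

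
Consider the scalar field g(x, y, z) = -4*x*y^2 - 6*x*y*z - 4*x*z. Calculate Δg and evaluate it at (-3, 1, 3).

24

∂²g/∂x² = 0
∂²g/∂y² = -8*x
∂²g/∂z² = 0
∇²g = -8*x
At (-3, 1, 3): 24.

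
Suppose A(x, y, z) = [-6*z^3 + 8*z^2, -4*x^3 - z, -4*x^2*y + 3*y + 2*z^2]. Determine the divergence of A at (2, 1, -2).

-8

∂A₁/∂x = 0
∂A₂/∂y = 0
∂A₃/∂z = 4*z
∇·A = 4*z
At (2, 1, -2): -8.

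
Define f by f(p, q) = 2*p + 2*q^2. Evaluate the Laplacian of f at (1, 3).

4

∂²f/∂p² = 0
∂²f/∂q² = 4
∇²f = 4
At (1, 3): 4.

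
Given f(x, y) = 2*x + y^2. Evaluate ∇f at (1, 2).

(2, 4)

∂f/∂x = 2
∂f/∂y = 2*y
∇f = (2, 2*y)
At (1, 2): (2, 4).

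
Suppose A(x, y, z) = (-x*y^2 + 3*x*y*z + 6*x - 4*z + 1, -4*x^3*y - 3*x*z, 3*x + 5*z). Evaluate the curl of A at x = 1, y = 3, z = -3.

(3, 2, -12)

(∇×A)₁ = ∂A₃/∂y − ∂A₂/∂z = 3*x
(∇×A)₂ = ∂A₁/∂z − ∂A₃/∂x = 3*x*y - 7
(∇×A)₃ = ∂A₂/∂x − ∂A₁/∂y = -12*x^2*y + 2*x*y - 3*x*z - 3*z
∇×A = (3*x, 3*x*y - 7, -12*x^2*y + 2*x*y - 3*x*z - 3*z)
At (1, 3, -3): (3, 2, -12).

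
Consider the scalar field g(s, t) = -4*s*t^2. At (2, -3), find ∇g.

∂g/∂s = -4*t^2
∂g/∂t = -8*s*t
∇g = (-4*t^2, -8*s*t)
At (2, -3): (-36, 48).

(-36, 48)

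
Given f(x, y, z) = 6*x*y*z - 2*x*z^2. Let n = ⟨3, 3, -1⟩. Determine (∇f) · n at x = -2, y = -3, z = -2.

∂f/∂x = 6*y*z - 2*z^2
∂f/∂y = 6*x*z
∂f/∂z = 6*x*y - 4*x*z
∇f at (-2, -3, -2) = (28, 24, 20)
∇f · n = (28)(3) + (24)(3) + (20)(-1) = 136

136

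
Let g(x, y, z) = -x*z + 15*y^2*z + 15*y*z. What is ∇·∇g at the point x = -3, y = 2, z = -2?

-60

∂²g/∂x² = 0
∂²g/∂y² = 30*z
∂²g/∂z² = 0
∇²g = 30*z
At (-3, 2, -2): -60.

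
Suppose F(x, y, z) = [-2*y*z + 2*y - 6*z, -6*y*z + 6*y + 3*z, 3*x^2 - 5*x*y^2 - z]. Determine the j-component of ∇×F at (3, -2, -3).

(∇×F)_2 = ∂F₁/∂z − ∂F₃/∂x
= -2*y - 6 − (6*x - 5*y^2)
= -6*x + 5*y^2 - 2*y - 6
At (3, -2, -3): 0.

0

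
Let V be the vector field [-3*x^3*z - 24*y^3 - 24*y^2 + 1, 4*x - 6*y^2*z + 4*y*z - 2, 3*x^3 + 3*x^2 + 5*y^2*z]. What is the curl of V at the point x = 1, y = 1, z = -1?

(∇×V)₁ = ∂V₃/∂y − ∂V₂/∂z = 6*y^2 + 10*y*z - 4*y
(∇×V)₂ = ∂V₁/∂z − ∂V₃/∂x = -3*x^3 - 9*x^2 - 6*x
(∇×V)₃ = ∂V₂/∂x − ∂V₁/∂y = 72*y^2 + 48*y + 4
∇×V = (6*y^2 + 10*y*z - 4*y, -3*x^3 - 9*x^2 - 6*x, 72*y^2 + 48*y + 4)
At (1, 1, -1): (-8, -18, 124).

(-8, -18, 124)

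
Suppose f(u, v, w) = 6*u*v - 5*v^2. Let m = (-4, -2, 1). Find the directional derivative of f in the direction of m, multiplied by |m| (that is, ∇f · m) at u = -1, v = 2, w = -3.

∂f/∂u = 6*v
∂f/∂v = 6*u - 10*v
∂f/∂w = 0
∇f at (-1, 2, -3) = (12, -26, 0)
∇f · m = (12)(-4) + (-26)(-2) + (0)(1) = 4

4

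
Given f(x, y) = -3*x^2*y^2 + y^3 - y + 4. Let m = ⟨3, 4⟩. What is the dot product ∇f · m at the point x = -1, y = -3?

∂f/∂x = -6*x*y^2
∂f/∂y = -6*x^2*y + 3*y^2 - 1
∇f at (-1, -3) = (54, 44)
∇f · m = (54)(3) + (44)(4) = 338

338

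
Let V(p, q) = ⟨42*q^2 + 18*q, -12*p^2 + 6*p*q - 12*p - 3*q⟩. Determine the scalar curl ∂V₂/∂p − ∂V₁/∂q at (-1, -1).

72

∂V₂/∂p = -24*p + 6*q - 12
∂V₁/∂q = 84*q + 18
Scalar curl = -24*p - 78*q - 30
At (-1, -1): 72.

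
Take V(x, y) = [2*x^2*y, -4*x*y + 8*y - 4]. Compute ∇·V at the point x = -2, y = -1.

24

∂V₁/∂x = 4*x*y
∂V₂/∂y = -4*x + 8
∇·V = 4*x*y - 4*x + 8
At (-2, -1): 24.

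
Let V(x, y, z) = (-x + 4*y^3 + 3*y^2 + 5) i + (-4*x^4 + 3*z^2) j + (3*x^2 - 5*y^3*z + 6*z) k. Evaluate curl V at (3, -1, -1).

(21, -18, -438)

(∇×V)₁ = ∂V₃/∂y − ∂V₂/∂z = -15*y^2*z - 6*z
(∇×V)₂ = ∂V₁/∂z − ∂V₃/∂x = -6*x
(∇×V)₃ = ∂V₂/∂x − ∂V₁/∂y = -16*x^3 - 12*y^2 - 6*y
∇×V = (-15*y^2*z - 6*z, -6*x, -16*x^3 - 12*y^2 - 6*y)
At (3, -1, -1): (21, -18, -438).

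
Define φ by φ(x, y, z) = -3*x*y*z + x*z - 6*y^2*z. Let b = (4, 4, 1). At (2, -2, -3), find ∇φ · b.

∂φ/∂x = -3*y*z + z
∂φ/∂y = -3*x*z - 12*y*z
∂φ/∂z = -3*x*y + x - 6*y^2
∇φ at (2, -2, -3) = (-21, -54, -10)
∇φ · b = (-21)(4) + (-54)(4) + (-10)(1) = -310

-310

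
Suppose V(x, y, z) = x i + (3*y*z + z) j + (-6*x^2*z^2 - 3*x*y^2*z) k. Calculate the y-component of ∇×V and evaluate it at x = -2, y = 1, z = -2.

-102

(∇×V)_2 = ∂V₁/∂z − ∂V₃/∂x
= 0 − (-12*x*z^2 - 3*y^2*z)
= 12*x*z^2 + 3*y^2*z
At (-2, 1, -2): -102.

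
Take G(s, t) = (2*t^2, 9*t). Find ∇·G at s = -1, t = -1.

9

∂G₁/∂s = 0
∂G₂/∂t = 9
∇·G = 9
At (-1, -1): 9.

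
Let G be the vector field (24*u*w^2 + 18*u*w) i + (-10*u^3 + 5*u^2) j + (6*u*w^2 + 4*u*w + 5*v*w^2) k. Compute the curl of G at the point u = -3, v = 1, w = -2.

(20, 218, -300)

(∇×G)₁ = ∂G₃/∂v − ∂G₂/∂w = 5*w^2
(∇×G)₂ = ∂G₁/∂w − ∂G₃/∂u = 48*u*w + 18*u - 6*w^2 - 4*w
(∇×G)₃ = ∂G₂/∂u − ∂G₁/∂v = -30*u^2 + 10*u
∇×G = (5*w^2, 48*u*w + 18*u - 6*w^2 - 4*w, -30*u^2 + 10*u)
At (-3, 1, -2): (20, 218, -300).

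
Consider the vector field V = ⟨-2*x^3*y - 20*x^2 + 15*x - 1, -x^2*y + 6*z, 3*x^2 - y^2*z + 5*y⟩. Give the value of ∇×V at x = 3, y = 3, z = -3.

(∇×V)₁ = ∂V₃/∂y − ∂V₂/∂z = -2*y*z - 1
(∇×V)₂ = ∂V₁/∂z − ∂V₃/∂x = -6*x
(∇×V)₃ = ∂V₂/∂x − ∂V₁/∂y = 2*x^3 - 2*x*y
∇×V = (-2*y*z - 1, -6*x, 2*x^3 - 2*x*y)
At (3, 3, -3): (17, -18, 36).

(17, -18, 36)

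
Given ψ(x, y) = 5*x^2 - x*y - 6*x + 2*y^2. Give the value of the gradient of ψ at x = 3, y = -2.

∂ψ/∂x = 10*x - y - 6
∂ψ/∂y = -x + 4*y
∇ψ = (10*x - y - 6, -x + 4*y)
At (3, -2): (26, -11).

(26, -11)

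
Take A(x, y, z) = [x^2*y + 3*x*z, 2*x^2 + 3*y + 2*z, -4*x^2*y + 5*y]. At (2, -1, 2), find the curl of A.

(∇×A)₁ = ∂A₃/∂y − ∂A₂/∂z = -4*x^2 + 3
(∇×A)₂ = ∂A₁/∂z − ∂A₃/∂x = 8*x*y + 3*x
(∇×A)₃ = ∂A₂/∂x − ∂A₁/∂y = -x^2 + 4*x
∇×A = (-4*x^2 + 3, 8*x*y + 3*x, -x^2 + 4*x)
At (2, -1, 2): (-13, -10, 4).

(-13, -10, 4)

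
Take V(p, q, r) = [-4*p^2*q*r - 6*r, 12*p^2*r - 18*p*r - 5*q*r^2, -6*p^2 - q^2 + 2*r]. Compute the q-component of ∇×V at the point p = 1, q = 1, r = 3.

(∇×V)_2 = ∂V₁/∂r − ∂V₃/∂p
= -4*p^2*q - 6 − (-12*p)
= -4*p^2*q + 12*p - 6
At (1, 1, 3): 2.

2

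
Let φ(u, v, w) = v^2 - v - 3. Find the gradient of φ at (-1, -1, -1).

∂φ/∂u = 0
∂φ/∂v = 2*v - 1
∂φ/∂w = 0
∇φ = (0, 2*v - 1, 0)
At (-1, -1, -1): (0, -3, 0).

(0, -3, 0)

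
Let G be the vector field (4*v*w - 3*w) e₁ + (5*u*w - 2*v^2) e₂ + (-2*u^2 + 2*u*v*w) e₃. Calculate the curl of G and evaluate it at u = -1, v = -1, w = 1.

(3, -9, 1)

(∇×G)₁ = ∂G₃/∂v − ∂G₂/∂w = 2*u*w - 5*u
(∇×G)₂ = ∂G₁/∂w − ∂G₃/∂u = 4*u - 2*v*w + 4*v - 3
(∇×G)₃ = ∂G₂/∂u − ∂G₁/∂v = w
∇×G = (2*u*w - 5*u, 4*u - 2*v*w + 4*v - 3, w)
At (-1, -1, 1): (3, -9, 1).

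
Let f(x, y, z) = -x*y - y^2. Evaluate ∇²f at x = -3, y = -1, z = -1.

-2

∂²f/∂x² = 0
∂²f/∂y² = -2
∂²f/∂z² = 0
∇²f = -2
At (-3, -1, -1): -2.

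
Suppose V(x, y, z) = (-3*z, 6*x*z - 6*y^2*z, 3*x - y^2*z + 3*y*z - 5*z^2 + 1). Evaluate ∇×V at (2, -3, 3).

(69, -6, 18)

(∇×V)₁ = ∂V₃/∂y − ∂V₂/∂z = -6*x + 6*y^2 - 2*y*z + 3*z
(∇×V)₂ = ∂V₁/∂z − ∂V₃/∂x = -6
(∇×V)₃ = ∂V₂/∂x − ∂V₁/∂y = 6*z
∇×V = (-6*x + 6*y^2 - 2*y*z + 3*z, -6, 6*z)
At (2, -3, 3): (69, -6, 18).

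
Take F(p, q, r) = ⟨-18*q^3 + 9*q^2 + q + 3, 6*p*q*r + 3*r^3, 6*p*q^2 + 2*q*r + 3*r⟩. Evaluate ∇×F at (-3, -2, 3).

(∇×F)₁ = ∂F₃/∂q − ∂F₂/∂r = 6*p*q - 9*r^2 + 2*r
(∇×F)₂ = ∂F₁/∂r − ∂F₃/∂p = -6*q^2
(∇×F)₃ = ∂F₂/∂p − ∂F₁/∂q = 54*q^2 + 6*q*r - 18*q - 1
∇×F = (6*p*q - 9*r^2 + 2*r, -6*q^2, 54*q^2 + 6*q*r - 18*q - 1)
At (-3, -2, 3): (-39, -24, 215).

(-39, -24, 215)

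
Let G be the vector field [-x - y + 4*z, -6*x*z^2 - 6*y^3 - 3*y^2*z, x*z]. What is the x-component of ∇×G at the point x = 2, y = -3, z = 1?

(∇×G)_1 = ∂G₃/∂y − ∂G₂/∂z
= 0 − (-12*x*z - 3*y^2)
= 12*x*z + 3*y^2
At (2, -3, 1): 51.

51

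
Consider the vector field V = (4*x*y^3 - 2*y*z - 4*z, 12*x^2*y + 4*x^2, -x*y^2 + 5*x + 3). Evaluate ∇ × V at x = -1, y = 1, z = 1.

(2, -10, -18)

(∇×V)₁ = ∂V₃/∂y − ∂V₂/∂z = -2*x*y
(∇×V)₂ = ∂V₁/∂z − ∂V₃/∂x = y^2 - 2*y - 9
(∇×V)₃ = ∂V₂/∂x − ∂V₁/∂y = -12*x*y^2 + 24*x*y + 8*x + 2*z
∇×V = (-2*x*y, y^2 - 2*y - 9, -12*x*y^2 + 24*x*y + 8*x + 2*z)
At (-1, 1, 1): (2, -10, -18).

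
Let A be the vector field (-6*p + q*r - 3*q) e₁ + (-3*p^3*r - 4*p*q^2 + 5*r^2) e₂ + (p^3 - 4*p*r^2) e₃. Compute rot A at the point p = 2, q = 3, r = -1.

(∇×A)₁ = ∂A₃/∂q − ∂A₂/∂r = 3*p^3 - 10*r
(∇×A)₂ = ∂A₁/∂r − ∂A₃/∂p = -3*p^2 + q + 4*r^2
(∇×A)₃ = ∂A₂/∂p − ∂A₁/∂q = -9*p^2*r - 4*q^2 - r + 3
∇×A = (3*p^3 - 10*r, -3*p^2 + q + 4*r^2, -9*p^2*r - 4*q^2 - r + 3)
At (2, 3, -1): (34, -5, 4).

(34, -5, 4)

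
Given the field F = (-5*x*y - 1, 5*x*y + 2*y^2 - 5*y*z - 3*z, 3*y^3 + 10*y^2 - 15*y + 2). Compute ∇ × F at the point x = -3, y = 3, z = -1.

(144, 0, 0)

(∇×F)₁ = ∂F₃/∂y − ∂F₂/∂z = 9*y^2 + 25*y - 12
(∇×F)₂ = ∂F₁/∂z − ∂F₃/∂x = 0
(∇×F)₃ = ∂F₂/∂x − ∂F₁/∂y = 5*x + 5*y
∇×F = (9*y^2 + 25*y - 12, 0, 5*x + 5*y)
At (-3, 3, -1): (144, 0, 0).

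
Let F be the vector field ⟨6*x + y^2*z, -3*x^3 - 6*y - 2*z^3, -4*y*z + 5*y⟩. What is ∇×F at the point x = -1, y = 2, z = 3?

(47, 4, -21)

(∇×F)₁ = ∂F₃/∂y − ∂F₂/∂z = 6*z^2 - 4*z + 5
(∇×F)₂ = ∂F₁/∂z − ∂F₃/∂x = y^2
(∇×F)₃ = ∂F₂/∂x − ∂F₁/∂y = -9*x^2 - 2*y*z
∇×F = (6*z^2 - 4*z + 5, y^2, -9*x^2 - 2*y*z)
At (-1, 2, 3): (47, 4, -21).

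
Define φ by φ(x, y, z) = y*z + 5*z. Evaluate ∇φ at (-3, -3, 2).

∂φ/∂x = 0
∂φ/∂y = z
∂φ/∂z = y + 5
∇φ = (0, z, y + 5)
At (-3, -3, 2): (0, 2, 2).

(0, 2, 2)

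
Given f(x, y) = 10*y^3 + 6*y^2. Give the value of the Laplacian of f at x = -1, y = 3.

192

∂²f/∂x² = 0
∂²f/∂y² = 12*(5*y + 1)
∇²f = 60*y + 12
At (-1, 3): 192.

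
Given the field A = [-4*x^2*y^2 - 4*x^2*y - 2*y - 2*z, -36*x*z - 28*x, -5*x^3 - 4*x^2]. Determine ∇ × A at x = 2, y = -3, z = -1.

(72, 74, -70)

(∇×A)₁ = ∂A₃/∂y − ∂A₂/∂z = 36*x
(∇×A)₂ = ∂A₁/∂z − ∂A₃/∂x = 15*x^2 + 8*x - 2
(∇×A)₃ = ∂A₂/∂x − ∂A₁/∂y = 8*x^2*y + 4*x^2 - 36*z - 26
∇×A = (36*x, 15*x^2 + 8*x - 2, 8*x^2*y + 4*x^2 - 36*z - 26)
At (2, -3, -1): (72, 74, -70).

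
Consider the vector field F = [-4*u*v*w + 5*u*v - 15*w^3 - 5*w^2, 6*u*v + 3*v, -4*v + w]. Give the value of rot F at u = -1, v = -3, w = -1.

(-4, -47, -9)

(∇×F)₁ = ∂F₃/∂v − ∂F₂/∂w = -4
(∇×F)₂ = ∂F₁/∂w − ∂F₃/∂u = -4*u*v - 45*w^2 - 10*w
(∇×F)₃ = ∂F₂/∂u − ∂F₁/∂v = 4*u*w - 5*u + 6*v
∇×F = (-4, -4*u*v - 45*w^2 - 10*w, 4*u*w - 5*u + 6*v)
At (-1, -3, -1): (-4, -47, -9).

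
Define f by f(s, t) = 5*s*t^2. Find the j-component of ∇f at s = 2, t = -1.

-20

(∇f)_2 = ∂f/∂t = 10*s*t
At (2, -1): -20.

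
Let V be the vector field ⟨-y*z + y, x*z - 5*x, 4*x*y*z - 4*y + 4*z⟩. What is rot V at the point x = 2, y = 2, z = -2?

(-22, 14, -10)

(∇×V)₁ = ∂V₃/∂y − ∂V₂/∂z = 4*x*z - x - 4
(∇×V)₂ = ∂V₁/∂z − ∂V₃/∂x = -4*y*z - y
(∇×V)₃ = ∂V₂/∂x − ∂V₁/∂y = 2*z - 6
∇×V = (4*x*z - x - 4, -4*y*z - y, 2*z - 6)
At (2, 2, -2): (-22, 14, -10).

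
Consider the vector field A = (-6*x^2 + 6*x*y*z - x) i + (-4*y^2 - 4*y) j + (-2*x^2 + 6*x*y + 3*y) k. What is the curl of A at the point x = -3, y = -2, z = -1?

(∇×A)₁ = ∂A₃/∂y − ∂A₂/∂z = 6*x + 3
(∇×A)₂ = ∂A₁/∂z − ∂A₃/∂x = 6*x*y + 4*x - 6*y
(∇×A)₃ = ∂A₂/∂x − ∂A₁/∂y = -6*x*z
∇×A = (6*x + 3, 6*x*y + 4*x - 6*y, -6*x*z)
At (-3, -2, -1): (-15, 36, -18).

(-15, 36, -18)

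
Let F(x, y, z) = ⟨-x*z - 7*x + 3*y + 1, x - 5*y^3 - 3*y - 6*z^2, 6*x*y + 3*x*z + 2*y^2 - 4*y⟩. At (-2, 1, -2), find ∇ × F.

(-36, 2, -2)

(∇×F)₁ = ∂F₃/∂y − ∂F₂/∂z = 6*x + 4*y + 12*z - 4
(∇×F)₂ = ∂F₁/∂z − ∂F₃/∂x = -x - 6*y - 3*z
(∇×F)₃ = ∂F₂/∂x − ∂F₁/∂y = -2
∇×F = (6*x + 4*y + 12*z - 4, -x - 6*y - 3*z, -2)
At (-2, 1, -2): (-36, 2, -2).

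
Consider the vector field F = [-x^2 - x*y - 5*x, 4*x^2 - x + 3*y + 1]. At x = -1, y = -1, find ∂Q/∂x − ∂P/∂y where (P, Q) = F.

∂F₂/∂x = 8*x - 1
∂F₁/∂y = -x
Scalar curl = 9*x - 1
At (-1, -1): -10.

-10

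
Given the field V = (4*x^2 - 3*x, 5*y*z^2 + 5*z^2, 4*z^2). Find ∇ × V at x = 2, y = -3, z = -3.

(-60, 0, 0)

(∇×V)₁ = ∂V₃/∂y − ∂V₂/∂z = -10*y*z - 10*z
(∇×V)₂ = ∂V₁/∂z − ∂V₃/∂x = 0
(∇×V)₃ = ∂V₂/∂x − ∂V₁/∂y = 0
∇×V = (-10*y*z - 10*z, 0, 0)
At (2, -3, -3): (-60, 0, 0).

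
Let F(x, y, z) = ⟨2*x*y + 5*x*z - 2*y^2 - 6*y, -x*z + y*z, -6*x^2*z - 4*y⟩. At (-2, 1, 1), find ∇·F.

∂F₁/∂x = 2*y + 5*z
∂F₂/∂y = z
∂F₃/∂z = -6*x^2
∇·F = -6*x^2 + 2*y + 6*z
At (-2, 1, 1): -16.

-16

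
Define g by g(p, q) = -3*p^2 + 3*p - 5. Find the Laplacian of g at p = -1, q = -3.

∂²g/∂p² = -6
∂²g/∂q² = 0
∇²g = -6
At (-1, -3): -6.

-6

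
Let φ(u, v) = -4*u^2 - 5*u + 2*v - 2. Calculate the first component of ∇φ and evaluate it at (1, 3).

(∇φ)_1 = ∂φ/∂u = -8*u - 5
At (1, 3): -13.

-13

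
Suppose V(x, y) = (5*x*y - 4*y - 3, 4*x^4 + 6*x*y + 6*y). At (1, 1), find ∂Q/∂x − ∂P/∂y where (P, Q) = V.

∂V₂/∂x = 16*x^3 + 6*y
∂V₁/∂y = 5*x - 4
Scalar curl = 16*x^3 - 5*x + 6*y + 4
At (1, 1): 21.

21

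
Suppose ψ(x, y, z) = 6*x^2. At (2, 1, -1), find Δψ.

12

∂²ψ/∂x² = 12
∂²ψ/∂y² = 0
∂²ψ/∂z² = 0
∇²ψ = 12
At (2, 1, -1): 12.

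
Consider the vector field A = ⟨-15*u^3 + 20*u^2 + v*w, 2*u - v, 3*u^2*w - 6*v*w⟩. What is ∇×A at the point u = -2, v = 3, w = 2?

(-12, 27, 0)

(∇×A)₁ = ∂A₃/∂v − ∂A₂/∂w = -6*w
(∇×A)₂ = ∂A₁/∂w − ∂A₃/∂u = -6*u*w + v
(∇×A)₃ = ∂A₂/∂u − ∂A₁/∂v = -w + 2
∇×A = (-6*w, -6*u*w + v, -w + 2)
At (-2, 3, 2): (-12, 27, 0).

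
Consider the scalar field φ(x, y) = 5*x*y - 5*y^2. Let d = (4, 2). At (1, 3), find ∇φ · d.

∂φ/∂x = 5*y
∂φ/∂y = 5*x - 10*y
∇φ at (1, 3) = (15, -25)
∇φ · d = (15)(4) + (-25)(2) = 10

10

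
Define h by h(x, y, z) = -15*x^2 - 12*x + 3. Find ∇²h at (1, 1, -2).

∂²h/∂x² = -30
∂²h/∂y² = 0
∂²h/∂z² = 0
∇²h = -30
At (1, 1, -2): -30.

-30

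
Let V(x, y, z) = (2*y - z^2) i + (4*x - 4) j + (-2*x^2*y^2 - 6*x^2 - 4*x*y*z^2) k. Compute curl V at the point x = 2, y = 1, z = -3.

(-88, 74, 2)

(∇×V)₁ = ∂V₃/∂y − ∂V₂/∂z = -4*x^2*y - 4*x*z^2
(∇×V)₂ = ∂V₁/∂z − ∂V₃/∂x = 4*x*y^2 + 12*x + 4*y*z^2 - 2*z
(∇×V)₃ = ∂V₂/∂x − ∂V₁/∂y = 2
∇×V = (-4*x^2*y - 4*x*z^2, 4*x*y^2 + 12*x + 4*y*z^2 - 2*z, 2)
At (2, 1, -3): (-88, 74, 2).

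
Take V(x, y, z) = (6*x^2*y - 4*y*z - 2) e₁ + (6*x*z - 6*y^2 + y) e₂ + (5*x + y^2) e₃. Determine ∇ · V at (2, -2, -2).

∂V₁/∂x = 12*x*y
∂V₂/∂y = -12*y + 1
∂V₃/∂z = 0
∇·V = 12*x*y - 12*y + 1
At (2, -2, -2): -23.

-23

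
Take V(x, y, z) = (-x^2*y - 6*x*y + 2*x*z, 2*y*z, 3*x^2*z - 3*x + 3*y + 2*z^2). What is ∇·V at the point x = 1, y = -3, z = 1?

35

∂V₁/∂x = -2*x*y - 6*y + 2*z
∂V₂/∂y = 2*z
∂V₃/∂z = 3*x^2 + 4*z
∇·V = 3*x^2 - 2*x*y - 6*y + 8*z
At (1, -3, 1): 35.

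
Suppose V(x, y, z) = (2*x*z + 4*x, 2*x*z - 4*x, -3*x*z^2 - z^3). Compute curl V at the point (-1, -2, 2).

(∇×V)₁ = ∂V₃/∂y − ∂V₂/∂z = -2*x
(∇×V)₂ = ∂V₁/∂z − ∂V₃/∂x = 2*x + 3*z^2
(∇×V)₃ = ∂V₂/∂x − ∂V₁/∂y = 2*z - 4
∇×V = (-2*x, 2*x + 3*z^2, 2*z - 4)
At (-1, -2, 2): (2, 10, 0).

(2, 10, 0)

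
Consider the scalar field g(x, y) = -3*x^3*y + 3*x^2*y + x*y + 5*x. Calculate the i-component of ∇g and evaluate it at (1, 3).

(∇g)_1 = ∂g/∂x = -9*x^2*y + 6*x*y + y + 5
At (1, 3): -1.

-1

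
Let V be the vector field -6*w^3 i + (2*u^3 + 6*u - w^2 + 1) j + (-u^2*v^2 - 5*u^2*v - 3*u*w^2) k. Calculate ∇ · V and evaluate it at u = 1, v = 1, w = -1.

∂V₁/∂u = 0
∂V₂/∂v = 0
∂V₃/∂w = -6*u*w
∇·V = -6*u*w
At (1, 1, -1): 6.

6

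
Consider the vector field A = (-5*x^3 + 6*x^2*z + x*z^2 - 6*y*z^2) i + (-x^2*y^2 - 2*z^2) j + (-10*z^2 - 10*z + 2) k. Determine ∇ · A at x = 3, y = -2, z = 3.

∂A₁/∂x = -15*x^2 + 12*x*z + z^2
∂A₂/∂y = -2*x^2*y
∂A₃/∂z = -20*z - 10
∇·A = -2*x^2*y - 15*x^2 + 12*x*z + z^2 - 20*z - 10
At (3, -2, 3): -52.

-52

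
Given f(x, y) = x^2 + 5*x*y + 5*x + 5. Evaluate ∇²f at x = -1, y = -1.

∂²f/∂x² = 2
∂²f/∂y² = 0
∇²f = 2
At (-1, -1): 2.

2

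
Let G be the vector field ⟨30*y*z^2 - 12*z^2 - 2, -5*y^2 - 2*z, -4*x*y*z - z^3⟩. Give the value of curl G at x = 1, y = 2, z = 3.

(-10, 312, -270)

(∇×G)₁ = ∂G₃/∂y − ∂G₂/∂z = -4*x*z + 2
(∇×G)₂ = ∂G₁/∂z − ∂G₃/∂x = 64*y*z - 24*z
(∇×G)₃ = ∂G₂/∂x − ∂G₁/∂y = -30*z^2
∇×G = (-4*x*z + 2, 64*y*z - 24*z, -30*z^2)
At (1, 2, 3): (-10, 312, -270).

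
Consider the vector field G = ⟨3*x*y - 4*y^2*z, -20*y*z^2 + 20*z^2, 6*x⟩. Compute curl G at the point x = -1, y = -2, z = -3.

(∇×G)₁ = ∂G₃/∂y − ∂G₂/∂z = 40*y*z - 40*z
(∇×G)₂ = ∂G₁/∂z − ∂G₃/∂x = -4*y^2 - 6
(∇×G)₃ = ∂G₂/∂x − ∂G₁/∂y = -3*x + 8*y*z
∇×G = (40*y*z - 40*z, -4*y^2 - 6, -3*x + 8*y*z)
At (-1, -2, -3): (360, -22, 51).

(360, -22, 51)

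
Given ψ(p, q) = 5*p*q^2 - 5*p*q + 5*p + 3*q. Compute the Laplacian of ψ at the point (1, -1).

∂²ψ/∂p² = 0
∂²ψ/∂q² = 10*p
∇²ψ = 10*p
At (1, -1): 10.

10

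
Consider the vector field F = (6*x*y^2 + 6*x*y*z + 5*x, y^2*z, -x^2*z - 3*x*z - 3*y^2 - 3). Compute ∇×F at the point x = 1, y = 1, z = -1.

(-7, 1, -6)

(∇×F)₁ = ∂F₃/∂y − ∂F₂/∂z = -y^2 - 6*y
(∇×F)₂ = ∂F₁/∂z − ∂F₃/∂x = 6*x*y + 2*x*z + 3*z
(∇×F)₃ = ∂F₂/∂x − ∂F₁/∂y = -12*x*y - 6*x*z
∇×F = (-y^2 - 6*y, 6*x*y + 2*x*z + 3*z, -12*x*y - 6*x*z)
At (1, 1, -1): (-7, 1, -6).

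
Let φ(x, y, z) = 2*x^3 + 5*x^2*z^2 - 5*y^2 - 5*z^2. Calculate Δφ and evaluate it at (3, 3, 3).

196

∂²φ/∂x² = 2*(6*x + 5*z^2)
∂²φ/∂y² = -10
∂²φ/∂z² = 10*(x^2 - 1)
∇²φ = 10*x^2 + 12*x + 10*z^2 - 20
At (3, 3, 3): 196.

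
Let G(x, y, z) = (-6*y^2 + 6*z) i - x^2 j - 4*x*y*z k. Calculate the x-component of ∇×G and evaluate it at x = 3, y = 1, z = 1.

(∇×G)_1 = ∂G₃/∂y − ∂G₂/∂z
= -4*x*z − (0)
= -4*x*z
At (3, 1, 1): -12.

-12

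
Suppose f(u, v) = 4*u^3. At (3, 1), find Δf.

∂²f/∂u² = 24*u
∂²f/∂v² = 0
∇²f = 24*u
At (3, 1): 72.

72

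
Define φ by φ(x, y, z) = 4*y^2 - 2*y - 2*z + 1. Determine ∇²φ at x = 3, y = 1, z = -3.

∂²φ/∂x² = 0
∂²φ/∂y² = 8
∂²φ/∂z² = 0
∇²φ = 8
At (3, 1, -3): 8.

8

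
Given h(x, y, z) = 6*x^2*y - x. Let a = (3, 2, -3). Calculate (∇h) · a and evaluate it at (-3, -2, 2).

321

∂h/∂x = 12*x*y - 1
∂h/∂y = 6*x^2
∂h/∂z = 0
∇h at (-3, -2, 2) = (71, 54, 0)
∇h · a = (71)(3) + (54)(2) + (0)(-3) = 321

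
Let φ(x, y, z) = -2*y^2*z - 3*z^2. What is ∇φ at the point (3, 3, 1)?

∂φ/∂x = 0
∂φ/∂y = -4*y*z
∂φ/∂z = -2*y^2 - 6*z
∇φ = (0, -4*y*z, -2*y^2 - 6*z)
At (3, 3, 1): (0, -12, -24).

(0, -12, -24)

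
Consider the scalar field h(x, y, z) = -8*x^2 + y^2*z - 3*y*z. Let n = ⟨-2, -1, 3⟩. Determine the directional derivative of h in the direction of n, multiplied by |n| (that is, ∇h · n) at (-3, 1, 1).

-101

∂h/∂x = -16*x
∂h/∂y = 2*y*z - 3*z
∂h/∂z = y^2 - 3*y
∇h at (-3, 1, 1) = (48, -1, -2)
∇h · n = (48)(-2) + (-1)(-1) + (-2)(3) = -101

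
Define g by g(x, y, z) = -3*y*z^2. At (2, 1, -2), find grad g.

∂g/∂x = 0
∂g/∂y = -3*z^2
∂g/∂z = -6*y*z
∇g = (0, -3*z^2, -6*y*z)
At (2, 1, -2): (0, -12, 12).

(0, -12, 12)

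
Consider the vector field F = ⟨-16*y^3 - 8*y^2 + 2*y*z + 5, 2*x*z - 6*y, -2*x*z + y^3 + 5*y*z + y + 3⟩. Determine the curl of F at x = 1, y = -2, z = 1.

(∇×F)₁ = ∂F₃/∂y − ∂F₂/∂z = -2*x + 3*y^2 + 5*z + 1
(∇×F)₂ = ∂F₁/∂z − ∂F₃/∂x = 2*y + 2*z
(∇×F)₃ = ∂F₂/∂x − ∂F₁/∂y = 48*y^2 + 16*y
∇×F = (-2*x + 3*y^2 + 5*z + 1, 2*y + 2*z, 48*y^2 + 16*y)
At (1, -2, 1): (16, -2, 160).

(16, -2, 160)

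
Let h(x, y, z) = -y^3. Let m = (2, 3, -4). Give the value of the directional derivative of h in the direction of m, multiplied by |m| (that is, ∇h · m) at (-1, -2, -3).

-36

∂h/∂x = 0
∂h/∂y = -3*y^2
∂h/∂z = 0
∇h at (-1, -2, -3) = (0, -12, 0)
∇h · m = (0)(2) + (-12)(3) + (0)(-4) = -36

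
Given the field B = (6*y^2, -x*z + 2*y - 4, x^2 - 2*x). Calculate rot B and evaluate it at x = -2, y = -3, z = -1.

(-2, 6, 37)

(∇×B)₁ = ∂B₃/∂y − ∂B₂/∂z = x
(∇×B)₂ = ∂B₁/∂z − ∂B₃/∂x = -2*x + 2
(∇×B)₃ = ∂B₂/∂x − ∂B₁/∂y = -12*y - z
∇×B = (x, -2*x + 2, -12*y - z)
At (-2, -3, -1): (-2, 6, 37).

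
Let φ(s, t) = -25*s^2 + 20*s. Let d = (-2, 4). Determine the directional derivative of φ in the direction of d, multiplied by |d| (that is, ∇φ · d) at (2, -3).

160

∂φ/∂s = -50*s + 20
∂φ/∂t = 0
∇φ at (2, -3) = (-80, 0)
∇φ · d = (-80)(-2) + (0)(4) = 160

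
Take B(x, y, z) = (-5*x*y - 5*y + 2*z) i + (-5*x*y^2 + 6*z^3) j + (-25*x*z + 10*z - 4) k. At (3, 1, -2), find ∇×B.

(-72, -48, 15)

(∇×B)₁ = ∂B₃/∂y − ∂B₂/∂z = -18*z^2
(∇×B)₂ = ∂B₁/∂z − ∂B₃/∂x = 25*z + 2
(∇×B)₃ = ∂B₂/∂x − ∂B₁/∂y = 5*x - 5*y^2 + 5
∇×B = (-18*z^2, 25*z + 2, 5*x - 5*y^2 + 5)
At (3, 1, -2): (-72, -48, 15).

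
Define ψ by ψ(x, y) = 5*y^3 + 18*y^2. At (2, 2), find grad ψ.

∂ψ/∂x = 0
∂ψ/∂y = 15*y^2 + 36*y
∇ψ = (0, 15*y^2 + 36*y)
At (2, 2): (0, 132).

(0, 132)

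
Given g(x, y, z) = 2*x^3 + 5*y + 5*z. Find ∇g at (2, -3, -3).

∂g/∂x = 6*x^2
∂g/∂y = 5
∂g/∂z = 5
∇g = (6*x^2, 5, 5)
At (2, -3, -3): (24, 5, 5).

(24, 5, 5)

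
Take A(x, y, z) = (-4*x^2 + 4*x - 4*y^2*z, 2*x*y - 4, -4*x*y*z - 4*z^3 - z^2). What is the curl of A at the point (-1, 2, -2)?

(∇×A)₁ = ∂A₃/∂y − ∂A₂/∂z = -4*x*z
(∇×A)₂ = ∂A₁/∂z − ∂A₃/∂x = -4*y^2 + 4*y*z
(∇×A)₃ = ∂A₂/∂x − ∂A₁/∂y = 8*y*z + 2*y
∇×A = (-4*x*z, -4*y^2 + 4*y*z, 8*y*z + 2*y)
At (-1, 2, -2): (-8, -32, -28).

(-8, -32, -28)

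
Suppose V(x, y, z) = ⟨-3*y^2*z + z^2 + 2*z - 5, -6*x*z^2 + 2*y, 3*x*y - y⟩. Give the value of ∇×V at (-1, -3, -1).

(∇×V)₁ = ∂V₃/∂y − ∂V₂/∂z = 12*x*z + 3*x - 1
(∇×V)₂ = ∂V₁/∂z − ∂V₃/∂x = -3*y^2 - 3*y + 2*z + 2
(∇×V)₃ = ∂V₂/∂x − ∂V₁/∂y = 6*y*z - 6*z^2
∇×V = (12*x*z + 3*x - 1, -3*y^2 - 3*y + 2*z + 2, 6*y*z - 6*z^2)
At (-1, -3, -1): (8, -18, 12).

(8, -18, 12)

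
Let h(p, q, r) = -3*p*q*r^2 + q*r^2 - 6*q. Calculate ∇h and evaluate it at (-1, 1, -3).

∂h/∂p = -3*q*r^2
∂h/∂q = -3*p*r^2 + r^2 - 6
∂h/∂r = -6*p*q*r + 2*q*r
∇h = (-3*q*r^2, -3*p*r^2 + r^2 - 6, -6*p*q*r + 2*q*r)
At (-1, 1, -3): (-27, 30, -24).

(-27, 30, -24)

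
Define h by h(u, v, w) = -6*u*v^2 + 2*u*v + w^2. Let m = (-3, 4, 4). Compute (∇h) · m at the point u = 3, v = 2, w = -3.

-228

∂h/∂u = -6*v^2 + 2*v
∂h/∂v = -12*u*v + 2*u
∂h/∂w = 2*w
∇h at (3, 2, -3) = (-20, -66, -6)
∇h · m = (-20)(-3) + (-66)(4) + (-6)(4) = -228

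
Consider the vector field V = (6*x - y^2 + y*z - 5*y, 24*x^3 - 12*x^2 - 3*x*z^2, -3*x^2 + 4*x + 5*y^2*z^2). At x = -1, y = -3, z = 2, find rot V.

(∇×V)₁ = ∂V₃/∂y − ∂V₂/∂z = 6*x*z + 10*y*z^2
(∇×V)₂ = ∂V₁/∂z − ∂V₃/∂x = 6*x + y - 4
(∇×V)₃ = ∂V₂/∂x − ∂V₁/∂y = 72*x^2 - 24*x + 2*y - 3*z^2 - z + 5
∇×V = (6*x*z + 10*y*z^2, 6*x + y - 4, 72*x^2 - 24*x + 2*y - 3*z^2 - z + 5)
At (-1, -3, 2): (-132, -13, 81).

(-132, -13, 81)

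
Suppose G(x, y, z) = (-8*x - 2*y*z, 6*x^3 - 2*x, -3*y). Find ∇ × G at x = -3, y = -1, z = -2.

(∇×G)₁ = ∂G₃/∂y − ∂G₂/∂z = -3
(∇×G)₂ = ∂G₁/∂z − ∂G₃/∂x = -2*y
(∇×G)₃ = ∂G₂/∂x − ∂G₁/∂y = 18*x^2 + 2*z - 2
∇×G = (-3, -2*y, 18*x^2 + 2*z - 2)
At (-3, -1, -2): (-3, 2, 156).

(-3, 2, 156)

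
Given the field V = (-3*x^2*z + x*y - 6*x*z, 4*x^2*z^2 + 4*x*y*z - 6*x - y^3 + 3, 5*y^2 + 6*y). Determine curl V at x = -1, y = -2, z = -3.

(∇×V)₁ = ∂V₃/∂y − ∂V₂/∂z = -8*x^2*z - 4*x*y + 10*y + 6
(∇×V)₂ = ∂V₁/∂z − ∂V₃/∂x = -3*x^2 - 6*x
(∇×V)₃ = ∂V₂/∂x − ∂V₁/∂y = 8*x*z^2 - x + 4*y*z - 6
∇×V = (-8*x^2*z - 4*x*y + 10*y + 6, -3*x^2 - 6*x, 8*x*z^2 - x + 4*y*z - 6)
At (-1, -2, -3): (2, 3, -53).

(2, 3, -53)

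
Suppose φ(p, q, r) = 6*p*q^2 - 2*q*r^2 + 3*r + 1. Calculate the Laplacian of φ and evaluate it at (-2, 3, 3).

-36

∂²φ/∂p² = 0
∂²φ/∂q² = 12*p
∂²φ/∂r² = -4*q
∇²φ = 12*p - 4*q
At (-2, 3, 3): -36.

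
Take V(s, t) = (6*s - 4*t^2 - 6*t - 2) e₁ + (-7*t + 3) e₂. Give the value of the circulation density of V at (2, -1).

-2

∂V₂/∂s = 0
∂V₁/∂t = -8*t - 6
Scalar curl = 8*t + 6
At (2, -1): -2.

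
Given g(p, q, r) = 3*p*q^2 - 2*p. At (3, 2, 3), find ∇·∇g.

18

∂²g/∂p² = 0
∂²g/∂q² = 6*p
∂²g/∂r² = 0
∇²g = 6*p
At (3, 2, 3): 18.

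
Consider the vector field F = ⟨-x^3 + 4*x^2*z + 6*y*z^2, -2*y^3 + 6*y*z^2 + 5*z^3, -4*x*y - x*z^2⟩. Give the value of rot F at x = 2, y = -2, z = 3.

(∇×F)₁ = ∂F₃/∂y − ∂F₂/∂z = -4*x - 12*y*z - 15*z^2
(∇×F)₂ = ∂F₁/∂z − ∂F₃/∂x = 4*x^2 + 12*y*z + 4*y + z^2
(∇×F)₃ = ∂F₂/∂x − ∂F₁/∂y = -6*z^2
∇×F = (-4*x - 12*y*z - 15*z^2, 4*x^2 + 12*y*z + 4*y + z^2, -6*z^2)
At (2, -2, 3): (-71, -55, -54).

(-71, -55, -54)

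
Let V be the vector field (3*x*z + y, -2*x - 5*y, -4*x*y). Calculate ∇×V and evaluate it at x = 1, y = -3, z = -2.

(-4, -9, -3)

(∇×V)₁ = ∂V₃/∂y − ∂V₂/∂z = -4*x
(∇×V)₂ = ∂V₁/∂z − ∂V₃/∂x = 3*x + 4*y
(∇×V)₃ = ∂V₂/∂x − ∂V₁/∂y = -3
∇×V = (-4*x, 3*x + 4*y, -3)
At (1, -3, -2): (-4, -9, -3).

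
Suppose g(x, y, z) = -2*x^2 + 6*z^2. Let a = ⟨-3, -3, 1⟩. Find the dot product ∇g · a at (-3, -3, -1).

∂g/∂x = -4*x
∂g/∂y = 0
∂g/∂z = 12*z
∇g at (-3, -3, -1) = (12, 0, -12)
∇g · a = (12)(-3) + (0)(-3) + (-12)(1) = -48

-48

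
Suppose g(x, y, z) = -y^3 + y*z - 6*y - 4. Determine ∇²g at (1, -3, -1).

∂²g/∂x² = 0
∂²g/∂y² = -6*y
∂²g/∂z² = 0
∇²g = -6*y
At (1, -3, -1): 18.

18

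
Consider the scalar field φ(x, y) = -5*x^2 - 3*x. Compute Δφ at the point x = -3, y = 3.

-10

∂²φ/∂x² = -10
∂²φ/∂y² = 0
∇²φ = -10
At (-3, 3): -10.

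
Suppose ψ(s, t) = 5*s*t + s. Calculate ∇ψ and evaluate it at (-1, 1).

(6, -5)

∂ψ/∂s = 5*t + 1
∂ψ/∂t = 5*s
∇ψ = (5*t + 1, 5*s)
At (-1, 1): (6, -5).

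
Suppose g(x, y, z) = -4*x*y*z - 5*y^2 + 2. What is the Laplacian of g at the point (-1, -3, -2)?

-10

∂²g/∂x² = 0
∂²g/∂y² = -10
∂²g/∂z² = 0
∇²g = -10
At (-1, -3, -2): -10.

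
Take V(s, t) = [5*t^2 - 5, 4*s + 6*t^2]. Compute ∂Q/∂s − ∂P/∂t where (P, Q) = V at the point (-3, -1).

14

∂V₂/∂s = 4
∂V₁/∂t = 10*t
Scalar curl = -10*t + 4
At (-3, -1): 14.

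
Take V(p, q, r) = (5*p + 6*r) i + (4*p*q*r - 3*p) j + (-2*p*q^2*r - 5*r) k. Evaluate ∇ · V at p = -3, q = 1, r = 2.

-18

∂V₁/∂p = 5
∂V₂/∂q = 4*p*r
∂V₃/∂r = -2*p*q^2 - 5
∇·V = -2*p*q^2 + 4*p*r
At (-3, 1, 2): -18.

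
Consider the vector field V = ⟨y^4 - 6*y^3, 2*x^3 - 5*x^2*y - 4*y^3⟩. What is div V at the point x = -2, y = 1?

-32

∂V₁/∂x = 0
∂V₂/∂y = -5*x^2 - 12*y^2
∇·V = -5*x^2 - 12*y^2
At (-2, 1): -32.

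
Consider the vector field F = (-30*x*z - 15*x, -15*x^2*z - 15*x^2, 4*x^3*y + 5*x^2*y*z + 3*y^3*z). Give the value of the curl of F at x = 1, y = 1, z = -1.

(5, -32, 0)

(∇×F)₁ = ∂F₃/∂y − ∂F₂/∂z = 4*x^3 + 5*x^2*z + 15*x^2 + 9*y^2*z
(∇×F)₂ = ∂F₁/∂z − ∂F₃/∂x = -12*x^2*y - 10*x*y*z - 30*x
(∇×F)₃ = ∂F₂/∂x − ∂F₁/∂y = -30*x*z - 30*x
∇×F = (4*x^3 + 5*x^2*z + 15*x^2 + 9*y^2*z, -12*x^2*y - 10*x*y*z - 30*x, -30*x*z - 30*x)
At (1, 1, -1): (5, -32, 0).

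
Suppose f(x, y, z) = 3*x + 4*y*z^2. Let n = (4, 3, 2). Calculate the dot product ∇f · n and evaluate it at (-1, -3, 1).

∂f/∂x = 3
∂f/∂y = 4*z^2
∂f/∂z = 8*y*z
∇f at (-1, -3, 1) = (3, 4, -24)
∇f · n = (3)(4) + (4)(3) + (-24)(2) = -24

-24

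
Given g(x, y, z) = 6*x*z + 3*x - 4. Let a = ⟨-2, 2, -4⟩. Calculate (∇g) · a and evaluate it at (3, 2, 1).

-90

∂g/∂x = 6*z + 3
∂g/∂y = 0
∂g/∂z = 6*x
∇g at (3, 2, 1) = (9, 0, 18)
∇g · a = (9)(-2) + (0)(2) + (18)(-4) = -90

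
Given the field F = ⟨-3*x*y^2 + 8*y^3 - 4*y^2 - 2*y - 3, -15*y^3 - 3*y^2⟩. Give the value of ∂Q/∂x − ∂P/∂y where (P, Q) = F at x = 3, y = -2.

-146

∂F₂/∂x = 0
∂F₁/∂y = -6*x*y + 24*y^2 - 8*y - 2
Scalar curl = 6*x*y - 24*y^2 + 8*y + 2
At (3, -2): -146.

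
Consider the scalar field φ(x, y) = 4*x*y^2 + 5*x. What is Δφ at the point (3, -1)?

24

∂²φ/∂x² = 0
∂²φ/∂y² = 8*x
∇²φ = 8*x
At (3, -1): 24.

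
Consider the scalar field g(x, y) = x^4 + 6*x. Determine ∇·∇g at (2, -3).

∂²g/∂x² = 12*x^2
∂²g/∂y² = 0
∇²g = 12*x^2
At (2, -3): 48.

48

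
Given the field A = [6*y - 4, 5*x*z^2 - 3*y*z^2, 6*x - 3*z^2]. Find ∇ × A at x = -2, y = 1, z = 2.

(∇×A)₁ = ∂A₃/∂y − ∂A₂/∂z = -10*x*z + 6*y*z
(∇×A)₂ = ∂A₁/∂z − ∂A₃/∂x = -6
(∇×A)₃ = ∂A₂/∂x − ∂A₁/∂y = 5*z^2 - 6
∇×A = (-10*x*z + 6*y*z, -6, 5*z^2 - 6)
At (-2, 1, 2): (52, -6, 14).

(52, -6, 14)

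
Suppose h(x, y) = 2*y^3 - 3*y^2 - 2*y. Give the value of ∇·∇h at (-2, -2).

-30

∂²h/∂x² = 0
∂²h/∂y² = 6*(2*y - 1)
∇²h = 12*y - 6
At (-2, -2): -30.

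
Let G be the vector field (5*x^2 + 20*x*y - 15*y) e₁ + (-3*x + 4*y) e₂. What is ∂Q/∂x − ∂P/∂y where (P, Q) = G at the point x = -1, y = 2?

32

∂G₂/∂x = -3
∂G₁/∂y = 20*x - 15
Scalar curl = -20*x + 12
At (-1, 2): 32.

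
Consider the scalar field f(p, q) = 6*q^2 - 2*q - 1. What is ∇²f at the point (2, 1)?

12

∂²f/∂p² = 0
∂²f/∂q² = 12
∇²f = 12
At (2, 1): 12.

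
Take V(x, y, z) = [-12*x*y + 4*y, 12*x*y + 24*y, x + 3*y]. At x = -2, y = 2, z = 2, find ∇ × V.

(3, -1, -4)

(∇×V)₁ = ∂V₃/∂y − ∂V₂/∂z = 3
(∇×V)₂ = ∂V₁/∂z − ∂V₃/∂x = -1
(∇×V)₃ = ∂V₂/∂x − ∂V₁/∂y = 12*x + 12*y - 4
∇×V = (3, -1, 12*x + 12*y - 4)
At (-2, 2, 2): (3, -1, -4).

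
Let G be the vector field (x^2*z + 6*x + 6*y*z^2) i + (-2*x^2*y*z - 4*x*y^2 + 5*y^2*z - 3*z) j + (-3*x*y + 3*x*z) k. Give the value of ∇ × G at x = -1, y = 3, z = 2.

(-33, 76, -36)

(∇×G)₁ = ∂G₃/∂y − ∂G₂/∂z = 2*x^2*y - 3*x - 5*y^2 + 3
(∇×G)₂ = ∂G₁/∂z − ∂G₃/∂x = x^2 + 12*y*z + 3*y - 3*z
(∇×G)₃ = ∂G₂/∂x − ∂G₁/∂y = -4*x*y*z - 4*y^2 - 6*z^2
∇×G = (2*x^2*y - 3*x - 5*y^2 + 3, x^2 + 12*y*z + 3*y - 3*z, -4*x*y*z - 4*y^2 - 6*z^2)
At (-1, 3, 2): (-33, 76, -36).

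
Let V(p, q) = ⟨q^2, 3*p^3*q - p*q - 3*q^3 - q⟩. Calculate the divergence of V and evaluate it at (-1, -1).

-12

∂V₁/∂p = 0
∂V₂/∂q = 3*p^3 - p - 9*q^2 - 1
∇·V = 3*p^3 - p - 9*q^2 - 1
At (-1, -1): -12.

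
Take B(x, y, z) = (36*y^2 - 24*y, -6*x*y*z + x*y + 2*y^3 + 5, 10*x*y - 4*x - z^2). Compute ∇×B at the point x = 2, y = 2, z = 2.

(∇×B)₁ = ∂B₃/∂y − ∂B₂/∂z = 6*x*y + 10*x
(∇×B)₂ = ∂B₁/∂z − ∂B₃/∂x = -10*y + 4
(∇×B)₃ = ∂B₂/∂x − ∂B₁/∂y = -6*y*z - 71*y + 24
∇×B = (6*x*y + 10*x, -10*y + 4, -6*y*z - 71*y + 24)
At (2, 2, 2): (44, -16, -142).

(44, -16, -142)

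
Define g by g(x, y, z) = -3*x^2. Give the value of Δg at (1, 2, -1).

∂²g/∂x² = -6
∂²g/∂y² = 0
∂²g/∂z² = 0
∇²g = -6
At (1, 2, -1): -6.

-6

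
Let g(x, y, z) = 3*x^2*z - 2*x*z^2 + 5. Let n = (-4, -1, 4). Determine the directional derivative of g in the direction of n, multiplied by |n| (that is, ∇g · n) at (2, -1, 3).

-120

∂g/∂x = 6*x*z - 2*z^2
∂g/∂y = 0
∂g/∂z = 3*x^2 - 4*x*z
∇g at (2, -1, 3) = (18, 0, -12)
∇g · n = (18)(-4) + (0)(-1) + (-12)(4) = -120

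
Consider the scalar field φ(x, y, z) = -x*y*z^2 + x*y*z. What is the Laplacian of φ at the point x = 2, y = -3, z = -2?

∂²φ/∂x² = 0
∂²φ/∂y² = 0
∂²φ/∂z² = -2*x*y
∇²φ = -2*x*y
At (2, -3, -2): 12.

12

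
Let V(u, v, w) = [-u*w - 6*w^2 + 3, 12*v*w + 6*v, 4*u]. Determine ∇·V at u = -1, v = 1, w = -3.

-27

∂V₁/∂u = -w
∂V₂/∂v = 12*w + 6
∂V₃/∂w = 0
∇·V = 11*w + 6
At (-1, 1, -3): -27.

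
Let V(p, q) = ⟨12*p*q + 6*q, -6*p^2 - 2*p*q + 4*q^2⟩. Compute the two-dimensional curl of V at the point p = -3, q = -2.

70

∂V₂/∂p = -12*p - 2*q
∂V₁/∂q = 12*p + 6
Scalar curl = -24*p - 2*q - 6
At (-3, -2): 70.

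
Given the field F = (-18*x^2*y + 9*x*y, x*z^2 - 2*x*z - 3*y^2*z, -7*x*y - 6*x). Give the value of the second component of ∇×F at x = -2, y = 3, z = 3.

27

(∇×F)_2 = ∂F₁/∂z − ∂F₃/∂x
= 0 − (-7*y - 6)
= 7*y + 6
At (-2, 3, 3): 27.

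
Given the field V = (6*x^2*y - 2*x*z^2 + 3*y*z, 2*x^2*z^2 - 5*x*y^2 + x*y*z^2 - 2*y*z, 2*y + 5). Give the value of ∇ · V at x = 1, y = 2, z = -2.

∂V₁/∂x = 12*x*y - 2*z^2
∂V₂/∂y = -10*x*y + x*z^2 - 2*z
∂V₃/∂z = 0
∇·V = 2*x*y + x*z^2 - 2*z^2 - 2*z
At (1, 2, -2): 4.

4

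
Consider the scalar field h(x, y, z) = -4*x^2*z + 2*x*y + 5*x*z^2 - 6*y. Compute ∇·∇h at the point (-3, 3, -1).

∂²h/∂x² = -8*z
∂²h/∂y² = 0
∂²h/∂z² = 10*x
∇²h = 10*x - 8*z
At (-3, 3, -1): -22.

-22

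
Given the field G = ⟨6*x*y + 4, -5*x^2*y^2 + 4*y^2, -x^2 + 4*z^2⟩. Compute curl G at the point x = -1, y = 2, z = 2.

(∇×G)₁ = ∂G₃/∂y − ∂G₂/∂z = 0
(∇×G)₂ = ∂G₁/∂z − ∂G₃/∂x = 2*x
(∇×G)₃ = ∂G₂/∂x − ∂G₁/∂y = -10*x*y^2 - 6*x
∇×G = (0, 2*x, -10*x*y^2 - 6*x)
At (-1, 2, 2): (0, -2, 46).

(0, -2, 46)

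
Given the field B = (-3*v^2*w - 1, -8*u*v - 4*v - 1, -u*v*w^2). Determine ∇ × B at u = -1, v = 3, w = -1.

(∇×B)₁ = ∂B₃/∂v − ∂B₂/∂w = -u*w^2
(∇×B)₂ = ∂B₁/∂w − ∂B₃/∂u = -3*v^2 + v*w^2
(∇×B)₃ = ∂B₂/∂u − ∂B₁/∂v = 6*v*w - 8*v
∇×B = (-u*w^2, -3*v^2 + v*w^2, 6*v*w - 8*v)
At (-1, 3, -1): (1, -24, -42).

(1, -24, -42)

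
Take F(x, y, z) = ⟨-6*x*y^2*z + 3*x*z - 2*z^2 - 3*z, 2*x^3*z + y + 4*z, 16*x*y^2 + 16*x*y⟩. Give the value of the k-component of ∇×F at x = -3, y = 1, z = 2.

(∇×F)_3 = ∂F₂/∂x − ∂F₁/∂y
= 6*x^2*z − (-12*x*y*z)
= 6*x^2*z + 12*x*y*z
At (-3, 1, 2): 36.

36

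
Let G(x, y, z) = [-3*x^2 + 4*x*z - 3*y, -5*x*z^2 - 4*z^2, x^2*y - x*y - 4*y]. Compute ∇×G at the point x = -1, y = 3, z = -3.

(∇×G)₁ = ∂G₃/∂y − ∂G₂/∂z = x^2 + 10*x*z - x + 8*z - 4
(∇×G)₂ = ∂G₁/∂z − ∂G₃/∂x = -2*x*y + 4*x + y
(∇×G)₃ = ∂G₂/∂x − ∂G₁/∂y = -5*z^2 + 3
∇×G = (x^2 + 10*x*z - x + 8*z - 4, -2*x*y + 4*x + y, -5*z^2 + 3)
At (-1, 3, -3): (4, 5, -42).

(4, 5, -42)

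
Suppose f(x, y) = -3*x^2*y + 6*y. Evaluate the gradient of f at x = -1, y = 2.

∂f/∂x = -6*x*y
∂f/∂y = -3*x^2 + 6
∇f = (-6*x*y, -3*x^2 + 6)
At (-1, 2): (12, 3).

(12, 3)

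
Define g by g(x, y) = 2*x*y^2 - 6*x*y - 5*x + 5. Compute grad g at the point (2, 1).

(-9, -4)

∂g/∂x = 2*y^2 - 6*y - 5
∂g/∂y = 4*x*y - 6*x
∇g = (2*y^2 - 6*y - 5, 4*x*y - 6*x)
At (2, 1): (-9, -4).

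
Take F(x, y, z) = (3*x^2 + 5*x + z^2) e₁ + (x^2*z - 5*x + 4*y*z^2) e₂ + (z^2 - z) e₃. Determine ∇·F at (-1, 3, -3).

28

∂F₁/∂x = 6*x + 5
∂F₂/∂y = 4*z^2
∂F₃/∂z = 2*z - 1
∇·F = 6*x + 4*z^2 + 2*z + 4
At (-1, 3, -3): 28.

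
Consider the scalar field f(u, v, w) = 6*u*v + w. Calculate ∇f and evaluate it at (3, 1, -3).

∂f/∂u = 6*v
∂f/∂v = 6*u
∂f/∂w = 1
∇f = (6*v, 6*u, 1)
At (3, 1, -3): (6, 18, 1).

(6, 18, 1)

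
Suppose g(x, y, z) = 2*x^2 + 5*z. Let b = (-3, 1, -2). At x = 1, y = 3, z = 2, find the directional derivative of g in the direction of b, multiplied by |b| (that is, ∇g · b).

-22

∂g/∂x = 4*x
∂g/∂y = 0
∂g/∂z = 5
∇g at (1, 3, 2) = (4, 0, 5)
∇g · b = (4)(-3) + (0)(1) + (5)(-2) = -22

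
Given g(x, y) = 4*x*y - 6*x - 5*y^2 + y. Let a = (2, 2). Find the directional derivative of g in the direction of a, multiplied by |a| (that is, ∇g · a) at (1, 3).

-38

∂g/∂x = 4*y - 6
∂g/∂y = 4*x - 10*y + 1
∇g at (1, 3) = (6, -25)
∇g · a = (6)(2) + (-25)(2) = -38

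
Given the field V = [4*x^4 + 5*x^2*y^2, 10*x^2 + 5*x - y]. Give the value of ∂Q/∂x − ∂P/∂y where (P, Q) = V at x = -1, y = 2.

-35

∂V₂/∂x = 20*x + 5
∂V₁/∂y = 10*x^2*y
Scalar curl = -10*x^2*y + 20*x + 5
At (-1, 2): -35.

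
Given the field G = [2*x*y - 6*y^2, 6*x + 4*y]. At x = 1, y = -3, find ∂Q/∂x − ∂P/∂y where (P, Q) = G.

∂G₂/∂x = 6
∂G₁/∂y = 2*x - 12*y
Scalar curl = -2*x + 12*y + 6
At (1, -3): -32.

-32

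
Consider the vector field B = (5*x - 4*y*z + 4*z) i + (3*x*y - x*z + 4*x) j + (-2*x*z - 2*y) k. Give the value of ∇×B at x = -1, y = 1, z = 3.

(∇×B)₁ = ∂B₃/∂y − ∂B₂/∂z = x - 2
(∇×B)₂ = ∂B₁/∂z − ∂B₃/∂x = -4*y + 2*z + 4
(∇×B)₃ = ∂B₂/∂x − ∂B₁/∂y = 3*y + 3*z + 4
∇×B = (x - 2, -4*y + 2*z + 4, 3*y + 3*z + 4)
At (-1, 1, 3): (-3, 6, 16).

(-3, 6, 16)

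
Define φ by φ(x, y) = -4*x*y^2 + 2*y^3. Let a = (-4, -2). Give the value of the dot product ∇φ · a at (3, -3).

-108

∂φ/∂x = -4*y^2
∂φ/∂y = -8*x*y + 6*y^2
∇φ at (3, -3) = (-36, 126)
∇φ · a = (-36)(-4) + (126)(-2) = -108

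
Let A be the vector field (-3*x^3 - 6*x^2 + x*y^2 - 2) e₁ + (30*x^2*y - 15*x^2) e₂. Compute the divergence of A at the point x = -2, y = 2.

∂A₁/∂x = -9*x^2 - 12*x + y^2
∂A₂/∂y = 30*x^2
∇·A = 21*x^2 - 12*x + y^2
At (-2, 2): 112.

112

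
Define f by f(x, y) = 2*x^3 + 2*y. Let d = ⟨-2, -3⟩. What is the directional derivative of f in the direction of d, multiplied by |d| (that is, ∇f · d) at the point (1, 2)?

-18

∂f/∂x = 6*x^2
∂f/∂y = 2
∇f at (1, 2) = (6, 2)
∇f · d = (6)(-2) + (2)(-3) = -18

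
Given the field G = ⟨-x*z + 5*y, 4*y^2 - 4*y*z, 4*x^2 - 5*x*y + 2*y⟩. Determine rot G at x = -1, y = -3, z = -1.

(∇×G)₁ = ∂G₃/∂y − ∂G₂/∂z = -5*x + 4*y + 2
(∇×G)₂ = ∂G₁/∂z − ∂G₃/∂x = -9*x + 5*y
(∇×G)₃ = ∂G₂/∂x − ∂G₁/∂y = -5
∇×G = (-5*x + 4*y + 2, -9*x + 5*y, -5)
At (-1, -3, -1): (-5, -6, -5).

(-5, -6, -5)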